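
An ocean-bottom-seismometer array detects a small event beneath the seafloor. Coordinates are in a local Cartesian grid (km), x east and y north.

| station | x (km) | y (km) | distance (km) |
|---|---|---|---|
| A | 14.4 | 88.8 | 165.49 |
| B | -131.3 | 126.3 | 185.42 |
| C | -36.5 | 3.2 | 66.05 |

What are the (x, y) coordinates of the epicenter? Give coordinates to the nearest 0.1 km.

x ≈ -75.1 km, y ≈ -50.4 km

Circle about each station: (x − 14.4)² + (y − 88.8)² = 165.49²; (x + 131.3)² + (y − 126.3)² = 185.42²; (x + 36.5)² + (y − 3.2)² = 66.05².
Subtracting the A equation from the B and C equations removes the quadratic terms:
-291.4 x + 75.0 y = 18104.94
-101.8 x − 171.2 y = 16274.03
Solving the 2×2 system: x ≈ -75.1, y ≈ -50.4 km.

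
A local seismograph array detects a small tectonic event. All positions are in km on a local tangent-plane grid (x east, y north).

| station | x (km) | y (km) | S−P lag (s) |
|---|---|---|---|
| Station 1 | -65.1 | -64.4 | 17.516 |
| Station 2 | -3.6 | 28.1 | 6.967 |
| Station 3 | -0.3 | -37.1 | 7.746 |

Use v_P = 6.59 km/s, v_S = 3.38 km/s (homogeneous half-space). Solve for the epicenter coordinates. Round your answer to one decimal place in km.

36.9 km east, 1.7 km north

Distance from S−P lag: d = Δt · v_P v_S / (v_P − v_S) = Δt · (6.59·3.38)/(6.59−3.38) ≈ 6.9390·Δt.
So d_Station 1 = 121.54, d_Station 2 = 48.34, d_Station 3 = 53.75 km.
Circle about each station: (x + 65.1)² + (y + 64.4)² = 121.54²; (x + 3.6)² + (y − 28.1)² = 48.34²; (x + 0.3)² + (y + 37.1)² = 53.75².
Subtracting the Station 1 equation from the Station 2 and Station 3 equations removes the quadratic terms:
123.0 x + 185.0 y = 4852.42
129.6 x + 54.6 y = 4874.04
Solving the 2×2 system: x ≈ 36.9, y ≈ 1.7 km.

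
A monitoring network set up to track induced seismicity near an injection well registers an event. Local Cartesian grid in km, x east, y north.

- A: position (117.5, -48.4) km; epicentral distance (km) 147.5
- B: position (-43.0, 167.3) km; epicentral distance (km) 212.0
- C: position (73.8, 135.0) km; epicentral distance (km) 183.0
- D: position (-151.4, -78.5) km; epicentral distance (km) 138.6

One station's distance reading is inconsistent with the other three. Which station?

Solve using three stations at a time. Using A, C, D (subtract circle equations pairwise → linear system) gives (x, y) ≈ (-26.8, -17.9).
Distances from that point to each station vs reported:
  A: calculated 147.5 vs reported 147.5 → residual 0.0 km
  B: calculated 185.9 vs reported 212.0 → residual 26.1 km
  C: calculated 183.0 vs reported 183.0 → residual 0.0 km
  D: calculated 138.6 vs reported 138.6 → residual 0.0 km
A, C, D are mutually consistent (residuals ≈ 0); B is off by 26.1 km.

B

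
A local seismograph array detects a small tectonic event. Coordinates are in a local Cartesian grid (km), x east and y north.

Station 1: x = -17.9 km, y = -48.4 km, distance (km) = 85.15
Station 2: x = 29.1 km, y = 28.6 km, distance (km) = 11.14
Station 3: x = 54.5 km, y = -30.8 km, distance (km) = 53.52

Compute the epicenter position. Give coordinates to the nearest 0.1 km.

x ≈ 34.4 km, y ≈ 18.8 km

Circle about each station: (x + 17.9)² + (y + 48.4)² = 85.15²; (x − 29.1)² + (y − 28.6)² = 11.14²; (x − 54.5)² + (y + 30.8)² = 53.52².
Subtracting pairs of circle equations eliminates x²+y² and gives linear equations (the radical axes):
94.0 x + 154.0 y = 6128.22
144.8 x + 35.2 y = 5642.05
Solving the 2×2 system: x ≈ 34.4, y ≈ 18.8 km.
Check against Station 1 (with the unrounded x, y): √((x + 17.9)²+(y + 48.4)²) = 85.15 ≈ 85.15 km. ✓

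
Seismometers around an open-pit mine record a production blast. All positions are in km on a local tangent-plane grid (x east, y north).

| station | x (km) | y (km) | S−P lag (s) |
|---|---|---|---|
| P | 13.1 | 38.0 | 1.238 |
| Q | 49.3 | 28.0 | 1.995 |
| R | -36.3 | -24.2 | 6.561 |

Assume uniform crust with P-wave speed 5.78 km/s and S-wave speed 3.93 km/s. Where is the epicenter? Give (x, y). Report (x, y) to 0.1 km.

(24.8, 28.3)

Distance from S−P lag: d = Δt · v_P v_S / (v_P − v_S) = Δt · (5.78·3.93)/(5.78−3.93) ≈ 12.2786·Δt.
So d_P = 15.20, d_Q = 24.50, d_R = 80.56 km.
Circle about each station: (x − 13.1)² + (y − 38.0)² = 15.20²; (x − 49.3)² + (y − 28.0)² = 24.50²; (x + 36.3)² + (y + 24.2)² = 80.56².
Subtracting pairs of circle equations eliminates x²+y² and gives linear equations (the radical axes):
72.4 x − 20.0 y = 1229.67
-98.8 x − 124.4 y = -5971.15
Solving the 2×2 system: x ≈ 24.8, y ≈ 28.3 km.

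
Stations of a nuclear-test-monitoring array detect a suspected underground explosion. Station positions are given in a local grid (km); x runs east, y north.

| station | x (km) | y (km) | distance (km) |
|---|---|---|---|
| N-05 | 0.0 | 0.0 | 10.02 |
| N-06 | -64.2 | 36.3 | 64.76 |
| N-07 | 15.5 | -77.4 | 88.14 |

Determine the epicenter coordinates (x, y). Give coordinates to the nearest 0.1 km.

Circle about each station: x² + y² = 10.02²; (x + 64.2)² + (y − 36.3)² = 64.76²; (x − 15.5)² + (y + 77.4)² = 88.14².
Subtracting pairs of circle equations eliminates x²+y² and gives linear equations (the radical axes):
-128.4 x + 72.6 y = 1345.87
31.0 x − 154.8 y = -1437.25
Solving the 2×2 system: x ≈ -5.9, y ≈ 8.1 km.

-5.9 km east, 8.1 km north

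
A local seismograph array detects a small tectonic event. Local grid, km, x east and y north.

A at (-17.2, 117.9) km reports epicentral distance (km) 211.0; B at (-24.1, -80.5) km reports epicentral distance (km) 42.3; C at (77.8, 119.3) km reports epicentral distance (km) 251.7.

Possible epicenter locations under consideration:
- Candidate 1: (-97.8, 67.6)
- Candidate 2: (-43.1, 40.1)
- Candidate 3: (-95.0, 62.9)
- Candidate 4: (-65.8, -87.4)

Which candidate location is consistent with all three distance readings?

For each candidate, compare |candidate − station| to the reported distance:
Candidate 1: residuals A 116.0, B 123.1, C 68.6 → max 123.1 km
Candidate 2: residuals A 129.0, B 79.8, C 107.2 → max 129.0 km
Candidate 3: residuals A 115.7, B 117.7, C 69.9 → max 117.7 km
Candidate 4: residuals A 0.0, B 0.0, C 0.0 → max 0.0 km
Only Candidate 4 has all residuals ≈ 0.

Candidate 4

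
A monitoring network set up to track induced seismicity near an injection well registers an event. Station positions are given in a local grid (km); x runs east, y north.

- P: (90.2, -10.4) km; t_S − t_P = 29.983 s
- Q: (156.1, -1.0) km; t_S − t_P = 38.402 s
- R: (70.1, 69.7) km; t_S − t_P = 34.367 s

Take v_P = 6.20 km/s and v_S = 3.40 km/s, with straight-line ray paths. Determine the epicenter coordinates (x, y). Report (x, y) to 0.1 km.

Distance from S−P lag: d = Δt · v_P v_S / (v_P − v_S) = Δt · (6.20·3.40)/(6.20−3.40) ≈ 7.5286·Δt.
So d_P = 225.73, d_Q = 289.11, d_R = 258.73 km.
Circle about each station: (x − 90.2)² + (y + 10.4)² = 225.73²; (x − 156.1)² + (y + 1.0)² = 289.11²; (x − 70.1)² + (y − 69.7)² = 258.73².
Subtracting pairs of circle equations eliminates x²+y² and gives linear equations (the radical axes):
131.8 x + 18.8 y = -16506.55
-40.2 x + 160.2 y = -14459.28
Solving the 2×2 system: x ≈ -108.5, y ≈ -117.5 km.

x ≈ -108.5 km, y ≈ -117.5 km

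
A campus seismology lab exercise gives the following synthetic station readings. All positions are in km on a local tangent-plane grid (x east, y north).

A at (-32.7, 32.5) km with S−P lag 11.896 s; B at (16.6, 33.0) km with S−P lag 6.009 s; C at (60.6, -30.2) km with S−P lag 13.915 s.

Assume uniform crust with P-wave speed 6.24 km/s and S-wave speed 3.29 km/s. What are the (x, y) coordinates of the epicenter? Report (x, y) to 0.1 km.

43.4 km east, 65.1 km north

Distance from S−P lag: d = Δt · v_P v_S / (v_P − v_S) = Δt · (6.24·3.29)/(6.24−3.29) ≈ 6.9592·Δt.
So d_A = 82.79, d_B = 41.82, d_C = 96.84 km.
Circle about each station: (x + 32.7)² + (y − 32.5)² = 82.79²; (x − 16.6)² + (y − 33.0)² = 41.82²; (x − 60.6)² + (y + 30.2)² = 96.84².
Subtracting pairs of circle equations eliminates x²+y² and gives linear equations (the radical axes):
98.6 x + 1.0 y = 4344.29
186.6 x − 125.4 y = -64.94
Solving the 2×2 system: x ≈ 43.4, y ≈ 65.1 km.
Check against A (with the unrounded x, y): √((x + 32.7)²+(y − 32.5)²) = 82.79 ≈ 82.79 km. ✓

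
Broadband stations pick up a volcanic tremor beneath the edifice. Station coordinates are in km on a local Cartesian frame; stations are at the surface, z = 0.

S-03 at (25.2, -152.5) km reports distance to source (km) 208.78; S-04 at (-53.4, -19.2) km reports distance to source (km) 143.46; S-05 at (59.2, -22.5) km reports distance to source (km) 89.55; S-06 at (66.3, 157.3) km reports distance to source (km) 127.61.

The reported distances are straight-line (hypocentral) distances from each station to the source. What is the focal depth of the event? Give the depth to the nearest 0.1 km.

Each station gives a sphere (x−x_i)² + (y−y_i)² + z² = d_i² (stations at z=0).
Subtracting the S-03 sphere from S-04 and S-05: z² cancels, leaving linear equations in x and y:
-157.2 x + 266.6 y = 2337.23
68.0 x + 260.0 y = 15689.49
Solving: x ≈ 60.595, y ≈ 44.496 km (keep extra digits for the depth step; rounded: 60.6, 44.5).
Then from the S-03 sphere: z² = 208.78² − (x − 25.2)² − (y + 152.5)² with x = 60.595, y = 44.496, so z ≈ 59.404 ≈ 59.4 km.

59.4 km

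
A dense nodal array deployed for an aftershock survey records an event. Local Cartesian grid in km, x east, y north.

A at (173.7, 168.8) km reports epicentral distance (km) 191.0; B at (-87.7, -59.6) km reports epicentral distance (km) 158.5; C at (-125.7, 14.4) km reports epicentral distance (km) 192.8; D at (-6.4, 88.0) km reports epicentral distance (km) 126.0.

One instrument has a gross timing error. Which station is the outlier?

Solve using three stations at a time. Using B, C, D (subtract circle equations pairwise → linear system) gives (x, y) ≈ (64.7, -16.0).
Distances from that point to each station vs reported:
  A: calculated 214.6 vs reported 191.0 → residual 23.6 km
  B: calculated 158.5 vs reported 158.5 → residual 0.0 km
  C: calculated 192.8 vs reported 192.8 → residual 0.0 km
  D: calculated 126.0 vs reported 126.0 → residual 0.0 km
B, C, D are mutually consistent (residuals ≈ 0); A is off by 23.6 km.

A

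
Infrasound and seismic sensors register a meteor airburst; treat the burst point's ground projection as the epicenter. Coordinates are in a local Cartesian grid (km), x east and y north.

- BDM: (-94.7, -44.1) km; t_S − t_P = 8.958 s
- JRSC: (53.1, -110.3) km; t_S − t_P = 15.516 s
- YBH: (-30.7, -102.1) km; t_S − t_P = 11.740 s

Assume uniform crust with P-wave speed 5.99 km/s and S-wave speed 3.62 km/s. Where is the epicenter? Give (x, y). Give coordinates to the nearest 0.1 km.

Distance from S−P lag: d = Δt · v_P v_S / (v_P − v_S) = Δt · (5.99·3.62)/(5.99−3.62) ≈ 9.1493·Δt.
So d_BDM = 81.96, d_JRSC = 141.96, d_YBH = 107.41 km.
Circle about each station: (x + 94.7)² + (y + 44.1)² = 81.96²; (x − 53.1)² + (y + 110.3)² = 141.96²; (x + 30.7)² + (y + 102.1)² = 107.41².
Subtracting pairs of circle equations eliminates x²+y² and gives linear equations (the radical axes):
295.6 x − 132.4 y = -9362.40
128.0 x − 116.0 y = -4365.47
Solving the 2×2 system: x ≈ -29.3, y ≈ 5.3 km.

-29.3 km east, 5.3 km north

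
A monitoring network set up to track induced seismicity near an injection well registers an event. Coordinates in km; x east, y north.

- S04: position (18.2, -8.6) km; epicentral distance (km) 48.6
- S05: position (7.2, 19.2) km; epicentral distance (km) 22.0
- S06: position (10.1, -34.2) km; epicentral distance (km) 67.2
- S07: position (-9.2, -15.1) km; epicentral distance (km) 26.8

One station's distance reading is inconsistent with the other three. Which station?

Solve using three stations at a time. Using S04, S05, S06 (subtract circle equations pairwise → linear system) gives (x, y) ≈ (-12.5, 29.1).
Distances from that point to each station vs reported:
  S04: calculated 48.6 vs reported 48.6 → residual 0.0 km
  S05: calculated 22.1 vs reported 22.0 → residual 0.1 km
  S06: calculated 67.2 vs reported 67.2 → residual 0.0 km
  S07: calculated 44.3 vs reported 26.8 → residual 17.5 km
S04, S05, S06 are mutually consistent (residuals ≈ 0); S07 is off by 17.5 km.

S07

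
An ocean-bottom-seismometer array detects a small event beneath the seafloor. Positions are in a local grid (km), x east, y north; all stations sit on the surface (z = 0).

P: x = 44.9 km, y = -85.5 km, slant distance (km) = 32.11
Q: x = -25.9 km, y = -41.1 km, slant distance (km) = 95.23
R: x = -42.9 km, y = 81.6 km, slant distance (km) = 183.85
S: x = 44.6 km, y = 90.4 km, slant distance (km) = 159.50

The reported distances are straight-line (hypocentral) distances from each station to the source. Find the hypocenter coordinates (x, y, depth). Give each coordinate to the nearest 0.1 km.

Each station gives a sphere (x−x_i)² + (y−y_i)² + z² = d_i² (stations at z=0).
Subtracting the P sphere from Q and R: z² cancels, leaving linear equations in x and y:
-141.6 x + 88.8 y = -15003.94
-175.6 x + 334.2 y = -33597.06
Solving: x ≈ 64.007, y ≈ -66.898 km (keep extra digits for the depth step; rounded: 64.0, -66.9).
Then from the P sphere: z² = 32.11² − (x − 44.9)² − (y + 85.5)² with x = 64.007, y = -66.898, so z ≈ 17.887 ≈ 17.9 km.

(64.0, -66.9, 17.9)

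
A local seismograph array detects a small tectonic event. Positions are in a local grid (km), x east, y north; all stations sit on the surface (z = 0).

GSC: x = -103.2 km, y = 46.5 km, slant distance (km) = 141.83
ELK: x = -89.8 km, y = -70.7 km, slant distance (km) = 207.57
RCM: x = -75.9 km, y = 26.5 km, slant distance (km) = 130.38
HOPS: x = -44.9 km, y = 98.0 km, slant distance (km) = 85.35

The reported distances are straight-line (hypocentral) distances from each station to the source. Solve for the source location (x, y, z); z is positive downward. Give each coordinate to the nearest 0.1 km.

x ≈ 12.9 km, y ≈ 98.4 km, depth ≈ 62.8 km

Each station gives a sphere (x−x_i)² + (y−y_i)² + z² = d_i² (stations at z=0).
Subtracting the GSC sphere from ELK and RCM: z² cancels, leaving linear equations in x and y:
26.8 x − 234.4 y = -22719.52
54.6 x − 40.0 y = -3232.63
Solving: x ≈ 12.882, y ≈ 98.399 km (keep extra digits for the depth step; rounded: 12.9, 98.4).
Then from the GSC sphere: z² = 141.83² − (x + 103.2)² − (y − 46.5)² with x = 12.882, y = 98.399, so z ≈ 62.827 ≈ 62.8 km.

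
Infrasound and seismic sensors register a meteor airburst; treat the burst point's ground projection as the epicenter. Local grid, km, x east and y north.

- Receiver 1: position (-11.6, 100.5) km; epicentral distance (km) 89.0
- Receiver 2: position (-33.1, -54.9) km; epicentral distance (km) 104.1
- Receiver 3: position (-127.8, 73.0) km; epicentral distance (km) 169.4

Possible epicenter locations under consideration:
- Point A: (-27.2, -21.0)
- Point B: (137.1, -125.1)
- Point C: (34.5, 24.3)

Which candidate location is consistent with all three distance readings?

For each candidate, compare |candidate − station| to the reported distance:
Point A: residuals Receiver 1 33.5, Receiver 2 69.7, Receiver 3 31.7 → max 69.7 km
Point B: residuals Receiver 1 181.2, Receiver 2 80.0, Receiver 3 161.4 → max 181.2 km
Point C: residuals Receiver 1 0.1, Receiver 2 0.0, Receiver 3 0.0 → max 0.1 km
Only Point C has all residuals ≈ 0.

Point C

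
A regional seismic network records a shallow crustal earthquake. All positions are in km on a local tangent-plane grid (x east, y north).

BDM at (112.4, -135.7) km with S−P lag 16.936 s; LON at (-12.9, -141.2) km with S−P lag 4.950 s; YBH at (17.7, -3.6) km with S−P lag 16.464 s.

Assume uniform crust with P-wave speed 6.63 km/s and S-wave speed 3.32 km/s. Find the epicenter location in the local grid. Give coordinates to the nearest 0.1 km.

Distance from S−P lag: d = Δt · v_P v_S / (v_P − v_S) = Δt · (6.63·3.32)/(6.63−3.32) ≈ 6.6500·Δt.
So d_BDM = 112.62, d_LON = 32.92, d_YBH = 109.49 km.
Circle about each station: (x − 112.4)² + (y + 135.7)² = 112.62²; (x + 12.9)² + (y + 141.2)² = 32.92²; (x − 17.7)² + (y + 3.6)² = 109.49².
Subtracting the BDM equation from the LON and YBH equations removes the quadratic terms:
-250.6 x − 11.0 y = 655.14
-189.4 x + 264.2 y = -30026.80
Solving the 2×2 system: x ≈ 2.3, y ≈ -112.0 km.

2.3 km east, -112.0 km north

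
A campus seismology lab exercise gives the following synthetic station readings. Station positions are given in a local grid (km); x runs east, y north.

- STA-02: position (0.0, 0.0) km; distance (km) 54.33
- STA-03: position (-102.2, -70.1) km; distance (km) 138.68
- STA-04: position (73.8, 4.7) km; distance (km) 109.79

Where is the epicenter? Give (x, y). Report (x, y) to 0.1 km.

Circle about each station: x² + y² = 54.33²; (x + 102.2)² + (y + 70.1)² = 138.68²; (x − 73.8)² + (y − 4.7)² = 109.79².
Subtracting pairs of circle equations eliminates x²+y² and gives linear equations (the radical axes):
-204.4 x − 140.2 y = -921.54
147.6 x + 9.4 y = -3633.57
Solving the 2×2 system: x ≈ -27.6, y ≈ 46.8 km.
Check against STA-02 (with the unrounded x, y): √(x²+y²) = 54.34 ≈ 54.33 km. ✓

-27.6 km east, 46.8 km north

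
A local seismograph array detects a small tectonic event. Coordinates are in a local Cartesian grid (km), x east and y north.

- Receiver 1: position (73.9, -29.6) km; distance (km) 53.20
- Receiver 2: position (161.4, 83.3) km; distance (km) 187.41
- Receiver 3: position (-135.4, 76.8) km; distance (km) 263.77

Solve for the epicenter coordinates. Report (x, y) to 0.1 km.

Circle about each station: (x − 73.9)² + (y + 29.6)² = 53.20²; (x − 161.4)² + (y − 83.3)² = 187.41²; (x + 135.4)² + (y − 76.8)² = 263.77².
Subtracting the Receiver 1 equation from the Receiver 2 and Receiver 3 equations removes the quadratic terms:
175.0 x + 225.8 y = -5640.79
-418.6 x + 212.8 y = -48850.34
Solving the 2×2 system: x ≈ 74.6, y ≈ -82.8 km.
Check against Receiver 1 (with the unrounded x, y): √((x − 73.9)²+(y + 29.6)²) = 53.21 ≈ 53.20 km. ✓

x ≈ 74.6 km, y ≈ -82.8 km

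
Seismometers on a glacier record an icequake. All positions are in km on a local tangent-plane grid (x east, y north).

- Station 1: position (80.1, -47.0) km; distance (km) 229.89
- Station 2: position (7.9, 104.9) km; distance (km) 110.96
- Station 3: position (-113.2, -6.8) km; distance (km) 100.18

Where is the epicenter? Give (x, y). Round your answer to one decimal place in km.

-102.4 km east, 92.8 km north

Circle about each station: (x − 80.1)² + (y + 47.0)² = 229.89²; (x − 7.9)² + (y − 104.9)² = 110.96²; (x + 113.2)² + (y + 6.8)² = 100.18².
Subtracting pairs of circle equations eliminates x²+y² and gives linear equations (the radical axes):
-144.4 x + 303.8 y = 42978.70
-386.6 x + 80.4 y = 47048.85
Solving the 2×2 system: x ≈ -102.4, y ≈ 92.8 km.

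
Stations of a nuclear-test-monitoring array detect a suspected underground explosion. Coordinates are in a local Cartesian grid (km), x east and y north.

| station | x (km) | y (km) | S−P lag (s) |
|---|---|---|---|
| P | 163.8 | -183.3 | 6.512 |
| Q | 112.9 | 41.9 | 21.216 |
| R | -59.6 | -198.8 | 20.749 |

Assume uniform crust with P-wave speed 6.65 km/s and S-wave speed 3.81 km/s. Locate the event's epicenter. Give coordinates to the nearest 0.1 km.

x ≈ 118.2 km, y ≈ -147.3 km

Distance from S−P lag: d = Δt · v_P v_S / (v_P − v_S) = Δt · (6.65·3.81)/(6.65−3.81) ≈ 8.9213·Δt.
So d_P = 58.10, d_Q = 189.27, d_R = 185.11 km.
Circle about each station: (x − 163.8)² + (y + 183.3)² = 58.10²; (x − 112.9)² + (y − 41.9)² = 189.27²; (x + 59.6)² + (y + 198.8)² = 185.11².
Subtracting pairs of circle equations eliminates x²+y² and gives linear equations (the radical axes):
-101.8 x + 450.4 y = -78374.83
-446.8 x − 31.0 y = -48245.83
Solving the 2×2 system: x ≈ 118.2, y ≈ -147.3 km.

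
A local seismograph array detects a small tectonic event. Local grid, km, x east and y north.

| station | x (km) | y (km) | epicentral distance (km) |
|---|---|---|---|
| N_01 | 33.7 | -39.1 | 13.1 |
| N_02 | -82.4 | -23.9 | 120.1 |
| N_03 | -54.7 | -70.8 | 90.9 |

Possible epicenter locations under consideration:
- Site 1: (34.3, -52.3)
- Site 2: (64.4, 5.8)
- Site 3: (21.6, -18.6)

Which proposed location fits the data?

Site 1

For each candidate, compare |candidate − station| to the reported distance:
Site 1: residuals N_01 0.1, N_02 0.0, N_03 0.0 → max 0.1 km
Site 2: residuals N_01 41.3, N_02 29.7, N_03 50.7 → max 50.7 km
Site 3: residuals N_01 10.7, N_02 16.0, N_03 1.5 → max 16.0 km
Only Site 1 has all residuals ≈ 0.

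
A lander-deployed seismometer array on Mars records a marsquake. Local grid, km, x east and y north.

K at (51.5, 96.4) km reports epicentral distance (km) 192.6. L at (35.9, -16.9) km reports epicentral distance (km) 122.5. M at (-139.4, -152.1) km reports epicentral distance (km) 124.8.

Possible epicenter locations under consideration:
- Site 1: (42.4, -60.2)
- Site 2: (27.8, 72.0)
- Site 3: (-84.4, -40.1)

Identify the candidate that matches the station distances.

For each candidate, compare |candidate − station| to the reported distance:
Site 1: residuals K 35.7, L 78.7, M 78.9 → max 78.9 km
Site 2: residuals K 158.6, L 33.2, M 154.8 → max 158.6 km
Site 3: residuals K 0.0, L 0.0, M 0.0 → max 0.0 km
Only Site 3 has all residuals ≈ 0.

Site 3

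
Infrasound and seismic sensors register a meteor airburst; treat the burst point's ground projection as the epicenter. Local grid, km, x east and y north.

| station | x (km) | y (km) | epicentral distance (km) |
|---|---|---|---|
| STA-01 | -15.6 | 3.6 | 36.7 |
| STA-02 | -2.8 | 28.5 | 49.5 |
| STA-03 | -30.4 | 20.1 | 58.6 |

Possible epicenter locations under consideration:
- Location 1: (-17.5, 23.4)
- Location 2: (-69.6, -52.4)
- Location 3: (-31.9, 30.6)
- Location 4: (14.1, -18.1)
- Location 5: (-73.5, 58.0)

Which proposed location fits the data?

Location 4

For each candidate, compare |candidate − station| to the reported distance:
Location 1: residuals STA-01 16.8, STA-02 33.9, STA-03 45.3 → max 45.3 km
Location 2: residuals STA-01 41.1, STA-02 55.4, STA-03 23.8 → max 55.4 km
Location 3: residuals STA-01 5.2, STA-02 20.3, STA-03 48.0 → max 48.0 km
Location 4: residuals STA-01 0.1, STA-02 0.1, STA-03 0.0 → max 0.1 km
Location 5: residuals STA-01 42.7, STA-02 27.1, STA-03 1.2 → max 42.7 km
Only Location 4 has all residuals ≈ 0.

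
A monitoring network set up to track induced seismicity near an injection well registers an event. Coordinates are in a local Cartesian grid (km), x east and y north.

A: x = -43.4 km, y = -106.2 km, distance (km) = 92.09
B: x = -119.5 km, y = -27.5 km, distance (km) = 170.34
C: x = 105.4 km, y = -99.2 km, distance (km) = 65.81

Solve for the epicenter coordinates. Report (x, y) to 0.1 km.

43.7 km east, -76.3 km north

Circle about each station: (x + 43.4)² + (y + 106.2)² = 92.09²; (x + 119.5)² + (y + 27.5)² = 170.34²; (x − 105.4)² + (y + 99.2)² = 65.81².
Subtracting the A equation from the B and C equations removes the quadratic terms:
-152.2 x + 157.4 y = -18660.65
297.6 x + 14.0 y = 11937.41
Solving the 2×2 system: x ≈ 43.7, y ≈ -76.3 km.
Check against A (with the unrounded x, y): √((x + 43.4)²+(y + 106.2)²) = 92.09 ≈ 92.09 km. ✓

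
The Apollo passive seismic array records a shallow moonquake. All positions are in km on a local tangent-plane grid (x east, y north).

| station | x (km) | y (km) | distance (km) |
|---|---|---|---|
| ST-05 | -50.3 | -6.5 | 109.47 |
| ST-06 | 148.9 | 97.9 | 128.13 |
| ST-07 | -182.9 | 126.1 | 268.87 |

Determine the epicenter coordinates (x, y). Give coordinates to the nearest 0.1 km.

(58.3, 7.3)

Circle about each station: (x + 50.3)² + (y + 6.5)² = 109.47²; (x − 148.9)² + (y − 97.9)² = 128.13²; (x + 182.9)² + (y − 126.1)² = 268.87².
Subtracting the ST-05 equation from the ST-06 and ST-07 equations removes the quadratic terms:
398.4 x + 208.8 y = 24749.66
-265.2 x + 265.2 y = -13526.12
Solving the 2×2 system: x ≈ 58.3, y ≈ 7.3 km.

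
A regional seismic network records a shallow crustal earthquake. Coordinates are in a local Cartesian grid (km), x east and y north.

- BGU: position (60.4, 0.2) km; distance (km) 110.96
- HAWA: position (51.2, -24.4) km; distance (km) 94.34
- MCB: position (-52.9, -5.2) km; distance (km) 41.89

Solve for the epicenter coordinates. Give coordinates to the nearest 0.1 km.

Circle about each station: (x − 60.4)² + (y − 0.2)² = 110.96²; (x − 51.2)² + (y + 24.4)² = 94.34²; (x + 52.9)² + (y + 5.2)² = 41.89².
Subtracting pairs of circle equations eliminates x²+y² and gives linear equations (the radical axes):
-18.4 x − 49.2 y = 2980.69
-226.6 x − 10.8 y = 9734.60
Solving the 2×2 system: x ≈ -40.8, y ≈ -45.3 km.

(-40.8, -45.3)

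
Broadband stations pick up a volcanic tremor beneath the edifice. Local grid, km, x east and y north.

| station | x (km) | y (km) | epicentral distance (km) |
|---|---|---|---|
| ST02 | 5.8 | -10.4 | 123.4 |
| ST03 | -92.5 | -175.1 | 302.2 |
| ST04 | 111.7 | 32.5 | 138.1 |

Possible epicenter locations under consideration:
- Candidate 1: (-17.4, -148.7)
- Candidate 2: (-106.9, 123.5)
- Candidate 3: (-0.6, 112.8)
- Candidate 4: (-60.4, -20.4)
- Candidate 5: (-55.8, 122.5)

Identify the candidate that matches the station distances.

For each candidate, compare |candidate − station| to the reported distance:
Candidate 1: residuals ST02 16.8, ST03 222.6, ST04 84.4 → max 222.6 km
Candidate 2: residuals ST02 51.6, ST03 3.3, ST04 98.7 → max 98.7 km
Candidate 3: residuals ST02 0.0, ST03 0.0, ST04 0.0 → max 0.0 km
Candidate 4: residuals ST02 56.4, ST03 144.2, ST04 41.9 → max 144.2 km
Candidate 5: residuals ST02 23.1, ST03 2.3, ST04 52.0 → max 52.0 km
Only Candidate 3 has all residuals ≈ 0.

Candidate 3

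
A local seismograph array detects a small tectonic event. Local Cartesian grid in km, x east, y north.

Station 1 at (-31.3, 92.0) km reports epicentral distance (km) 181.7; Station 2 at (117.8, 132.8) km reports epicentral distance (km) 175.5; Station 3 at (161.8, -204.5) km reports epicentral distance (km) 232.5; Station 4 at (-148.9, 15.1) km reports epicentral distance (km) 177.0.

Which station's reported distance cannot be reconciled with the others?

Station 1

Solve using three stations at a time. Using Station 2, Station 3, Station 4 (subtract circle equations pairwise → linear system) gives (x, y) ≈ (25.3, -16.3).
Distances from that point to each station vs reported:
  Station 1: calculated 122.2 vs reported 181.7 → residual 59.5 km
  Station 2: calculated 175.5 vs reported 175.5 → residual 0.0 km
  Station 3: calculated 232.5 vs reported 232.5 → residual 0.0 km
  Station 4: calculated 177.0 vs reported 177.0 → residual 0.0 km
Station 2, Station 3, Station 4 are mutually consistent (residuals ≈ 0); Station 1 is off by 59.5 km.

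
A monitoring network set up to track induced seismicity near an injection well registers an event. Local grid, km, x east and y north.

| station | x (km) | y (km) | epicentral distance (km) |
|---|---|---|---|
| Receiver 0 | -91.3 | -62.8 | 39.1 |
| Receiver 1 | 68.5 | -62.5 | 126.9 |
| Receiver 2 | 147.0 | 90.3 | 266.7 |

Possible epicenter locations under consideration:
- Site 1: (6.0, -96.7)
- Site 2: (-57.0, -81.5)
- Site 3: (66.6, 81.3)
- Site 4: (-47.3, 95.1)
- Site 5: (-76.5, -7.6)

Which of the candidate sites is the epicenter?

Site 2

For each candidate, compare |candidate − station| to the reported distance:
Site 1: residuals Receiver 0 63.9, Receiver 1 55.7, Receiver 2 32.5 → max 63.9 km
Site 2: residuals Receiver 0 0.0, Receiver 1 0.0, Receiver 2 0.0 → max 0.0 km
Site 3: residuals Receiver 0 174.7, Receiver 1 16.9, Receiver 2 185.8 → max 185.8 km
Site 4: residuals Receiver 0 124.8, Receiver 1 68.7, Receiver 2 72.3 → max 124.8 km
Site 5: residuals Receiver 0 18.0, Receiver 1 28.1, Receiver 2 22.7 → max 28.1 km
Only Site 2 has all residuals ≈ 0.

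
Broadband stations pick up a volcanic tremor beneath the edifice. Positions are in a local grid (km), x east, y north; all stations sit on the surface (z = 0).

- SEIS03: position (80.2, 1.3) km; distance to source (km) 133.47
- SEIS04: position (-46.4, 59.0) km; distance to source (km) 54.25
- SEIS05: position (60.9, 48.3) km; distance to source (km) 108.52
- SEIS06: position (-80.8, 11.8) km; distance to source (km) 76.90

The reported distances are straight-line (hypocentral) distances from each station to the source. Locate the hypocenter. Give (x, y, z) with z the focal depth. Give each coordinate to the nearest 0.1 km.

Each station gives a sphere (x−x_i)² + (y−y_i)² + z² = d_i² (stations at z=0).
Subtracting the SEIS03 sphere from SEIS04 and SEIS05: z² cancels, leaving linear equations in x and y:
-253.2 x + 115.4 y = 14071.41
-38.6 x + 94.0 y = 5645.62
Solving: x ≈ -34.694, y ≈ 45.813 km (keep extra digits for the depth step; rounded: -34.7, 45.8).
Then from the SEIS03 sphere: z² = 133.47² − (x − 80.2)² − (y − 1.3)² with x = -34.694, y = 45.813, so z ≈ 51.305 ≈ 51.3 km.

(-34.7, 45.8, 51.3)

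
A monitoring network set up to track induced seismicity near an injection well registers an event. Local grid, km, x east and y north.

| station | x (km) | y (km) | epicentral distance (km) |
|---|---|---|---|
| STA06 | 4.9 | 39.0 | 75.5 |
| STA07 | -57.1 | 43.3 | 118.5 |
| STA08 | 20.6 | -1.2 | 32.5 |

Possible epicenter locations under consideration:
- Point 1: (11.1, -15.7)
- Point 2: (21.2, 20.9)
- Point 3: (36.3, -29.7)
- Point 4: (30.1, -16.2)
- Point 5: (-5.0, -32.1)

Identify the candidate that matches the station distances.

For each candidate, compare |candidate − station| to the reported distance:
Point 1: residuals STA06 20.4, STA07 28.3, STA08 15.2 → max 28.3 km
Point 2: residuals STA06 51.1, STA07 37.1, STA08 10.4 → max 51.1 km
Point 3: residuals STA06 0.0, STA07 0.0, STA08 0.0 → max 0.0 km
Point 4: residuals STA06 14.8, STA07 12.9, STA08 14.7 → max 14.8 km
Point 5: residuals STA06 3.7, STA07 26.9, STA08 7.6 → max 26.9 km
Only Point 3 has all residuals ≈ 0.

Point 3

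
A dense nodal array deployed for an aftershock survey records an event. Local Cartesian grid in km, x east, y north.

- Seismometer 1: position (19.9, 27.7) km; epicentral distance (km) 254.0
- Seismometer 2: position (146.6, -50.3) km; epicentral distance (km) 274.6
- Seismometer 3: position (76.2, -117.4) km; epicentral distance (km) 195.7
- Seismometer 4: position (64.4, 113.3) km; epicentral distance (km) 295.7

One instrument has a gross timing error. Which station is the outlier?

Seismometer 1

Solve using three stations at a time. Using Seismometer 2, Seismometer 3, Seismometer 4 (subtract circle equations pairwise → linear system) gives (x, y) ≈ (-119.4, -118.3).
Distances from that point to each station vs reported:
  Seismometer 1: calculated 201.7 vs reported 254.0 → residual 52.3 km
  Seismometer 2: calculated 274.5 vs reported 274.6 → residual 0.1 km
  Seismometer 3: calculated 195.6 vs reported 195.7 → residual 0.1 km
  Seismometer 4: calculated 295.6 vs reported 295.7 → residual 0.1 km
Seismometer 2, Seismometer 3, Seismometer 4 are mutually consistent (residuals ≈ 0); Seismometer 1 is off by 52.3 km.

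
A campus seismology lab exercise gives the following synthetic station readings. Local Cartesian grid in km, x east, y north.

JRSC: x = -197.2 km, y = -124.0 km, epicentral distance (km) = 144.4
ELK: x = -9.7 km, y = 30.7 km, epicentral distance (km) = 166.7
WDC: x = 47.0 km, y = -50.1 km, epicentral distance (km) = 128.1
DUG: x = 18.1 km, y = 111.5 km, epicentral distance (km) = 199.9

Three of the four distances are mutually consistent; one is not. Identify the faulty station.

Solve using three stations at a time. Using JRSC, ELK, WDC (subtract circle equations pairwise → linear system) gives (x, y) ≈ (-52.9, -130.3).
Distances from that point to each station vs reported:
  JRSC: calculated 144.4 vs reported 144.4 → residual 0.0 km
  ELK: calculated 166.7 vs reported 166.7 → residual 0.0 km
  WDC: calculated 128.1 vs reported 128.1 → residual 0.0 km
  DUG: calculated 252.0 vs reported 199.9 → residual 52.1 km
JRSC, ELK, WDC are mutually consistent (residuals ≈ 0); DUG is off by 52.1 km.

DUG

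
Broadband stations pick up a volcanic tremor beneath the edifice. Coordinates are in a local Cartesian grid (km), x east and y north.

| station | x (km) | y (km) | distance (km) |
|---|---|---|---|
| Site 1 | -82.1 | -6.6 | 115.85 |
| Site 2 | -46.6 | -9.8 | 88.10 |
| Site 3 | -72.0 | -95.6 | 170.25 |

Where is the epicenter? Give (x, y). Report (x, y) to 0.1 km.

Circle about each station: (x + 82.1)² + (y + 6.6)² = 115.85²; (x + 46.6)² + (y + 9.8)² = 88.10²; (x + 72.0)² + (y + 95.6)² = 170.25².
Subtracting pairs of circle equations eliminates x²+y² and gives linear equations (the radical axes):
71.0 x − 6.4 y = 1143.24
20.2 x − 178.0 y = -8024.45
Solving the 2×2 system: x ≈ 20.4, y ≈ 47.4 km.

(20.4, 47.4)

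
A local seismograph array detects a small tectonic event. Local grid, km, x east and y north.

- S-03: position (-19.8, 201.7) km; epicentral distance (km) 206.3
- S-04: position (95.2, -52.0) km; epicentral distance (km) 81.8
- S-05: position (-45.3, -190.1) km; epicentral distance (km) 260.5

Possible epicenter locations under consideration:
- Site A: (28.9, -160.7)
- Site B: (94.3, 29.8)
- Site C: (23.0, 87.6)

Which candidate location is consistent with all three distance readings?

For each candidate, compare |candidate − station| to the reported distance:
Site A: residuals S-03 159.4, S-04 45.5, S-05 180.7 → max 180.7 km
Site B: residuals S-03 0.0, S-04 0.0, S-05 0.0 → max 0.0 km
Site C: residuals S-03 84.4, S-04 75.4, S-05 25.5 → max 84.4 km
Only Site B has all residuals ≈ 0.

Site B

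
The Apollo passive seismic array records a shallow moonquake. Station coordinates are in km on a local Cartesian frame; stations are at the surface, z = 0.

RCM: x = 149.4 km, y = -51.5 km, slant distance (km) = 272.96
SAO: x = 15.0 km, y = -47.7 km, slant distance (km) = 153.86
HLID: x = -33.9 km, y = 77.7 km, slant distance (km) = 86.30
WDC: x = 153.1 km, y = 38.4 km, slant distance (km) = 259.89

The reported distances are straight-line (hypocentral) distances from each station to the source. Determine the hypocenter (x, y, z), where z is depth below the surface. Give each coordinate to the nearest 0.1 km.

x ≈ -104.3 km, y ≈ 42.7 km, depth ≈ 35.6 km

Each station gives a sphere (x−x_i)² + (y−y_i)² + z² = d_i² (stations at z=0).
Subtracting the RCM sphere from SAO and HLID: z² cancels, leaving linear equations in x and y:
-268.8 x + 7.6 y = 28361.94
-366.6 x + 258.4 y = 49273.36
Solving: x ≈ -104.306, y ≈ 42.705 km (keep extra digits for the depth step; rounded: -104.3, 42.7).
Then from the RCM sphere: z² = 272.96² − (x − 149.4)² − (y + 51.5)² with x = -104.306, y = 42.705, so z ≈ 35.579 ≈ 35.6 km.
Check against WDC (with the unrounded solution): distance 259.89 ≈ 259.89 km. ✓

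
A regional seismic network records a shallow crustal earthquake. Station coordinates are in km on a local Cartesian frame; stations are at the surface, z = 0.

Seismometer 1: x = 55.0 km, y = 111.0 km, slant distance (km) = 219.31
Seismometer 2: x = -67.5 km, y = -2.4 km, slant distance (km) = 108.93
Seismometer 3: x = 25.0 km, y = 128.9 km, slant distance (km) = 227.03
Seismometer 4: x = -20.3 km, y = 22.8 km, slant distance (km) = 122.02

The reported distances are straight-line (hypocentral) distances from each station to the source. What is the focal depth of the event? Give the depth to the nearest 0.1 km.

56.6 km

Each station gives a sphere (x−x_i)² + (y−y_i)² + z² = d_i² (stations at z=0).
Subtracting the Seismometer 1 sphere from Seismometer 2 and Seismometer 3: z² cancels, leaving linear equations in x and y:
-245.0 x − 226.8 y = 25447.14
-60.0 x + 35.8 y = -1551.53
Solving: x ≈ -24.984, y ≈ -85.212 km (keep extra digits for the depth step; rounded: -25.0, -85.2).
Then from the Seismometer 1 sphere: z² = 219.31² − (x − 55.0)² − (y − 111.0)² with x = -24.984, y = -85.212, so z ≈ 56.571 ≈ 56.6 km.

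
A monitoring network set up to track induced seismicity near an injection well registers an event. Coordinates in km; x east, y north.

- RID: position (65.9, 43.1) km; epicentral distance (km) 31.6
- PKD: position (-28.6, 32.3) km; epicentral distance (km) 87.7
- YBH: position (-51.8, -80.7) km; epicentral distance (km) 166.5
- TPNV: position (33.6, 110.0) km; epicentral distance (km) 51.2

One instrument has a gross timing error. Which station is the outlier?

Solve using three stations at a time. Using RID, YBH, TPNV (subtract circle equations pairwise → linear system) gives (x, y) ≈ (38.7, 59.1).
Distances from that point to each station vs reported:
  RID: calculated 31.6 vs reported 31.6 → residual 0.0 km
  PKD: calculated 72.4 vs reported 87.7 → residual 15.3 km
  YBH: calculated 166.5 vs reported 166.5 → residual 0.0 km
  TPNV: calculated 51.2 vs reported 51.2 → residual 0.0 km
RID, YBH, TPNV are mutually consistent (residuals ≈ 0); PKD is off by 15.3 km.

PKD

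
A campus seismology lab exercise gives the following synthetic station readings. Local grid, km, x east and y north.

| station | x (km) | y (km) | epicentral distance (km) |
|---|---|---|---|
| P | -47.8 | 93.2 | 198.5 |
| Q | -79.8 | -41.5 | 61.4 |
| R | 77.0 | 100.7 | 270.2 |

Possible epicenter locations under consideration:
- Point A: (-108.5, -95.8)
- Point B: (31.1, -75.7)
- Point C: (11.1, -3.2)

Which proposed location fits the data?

For each candidate, compare |candidate − station| to the reported distance:
Point A: residuals P 0.0, Q 0.0, R 0.0 → max 0.0 km
Point B: residuals P 12.1, Q 54.7, R 87.9 → max 87.9 km
Point C: residuals P 85.5, Q 37.2, R 147.2 → max 147.2 km
Only Point A has all residuals ≈ 0.

Point A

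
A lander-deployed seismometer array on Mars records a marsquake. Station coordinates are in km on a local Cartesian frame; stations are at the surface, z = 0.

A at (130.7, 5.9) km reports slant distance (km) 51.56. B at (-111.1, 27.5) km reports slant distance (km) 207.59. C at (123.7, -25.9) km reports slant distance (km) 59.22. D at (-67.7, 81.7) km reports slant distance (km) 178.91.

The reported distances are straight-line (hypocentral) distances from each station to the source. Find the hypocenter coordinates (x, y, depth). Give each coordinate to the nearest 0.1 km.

(92.9, 10.9, 34.7)

Each station gives a sphere (x−x_i)² + (y−y_i)² + z² = d_i² (stations at z=0).
Subtracting the A sphere from B and C: z² cancels, leaving linear equations in x and y:
-483.6 x + 43.2 y = -44453.01
-14.0 x − 63.6 y = -1993.37
Solving: x ≈ 92.894, y ≈ 10.894 km (keep extra digits for the depth step; rounded: 92.9, 10.9).
Then from the A sphere: z² = 51.56² − (x − 130.7)² − (y − 5.9)² with x = 92.894, y = 10.894, so z ≈ 34.702 ≈ 34.7 km.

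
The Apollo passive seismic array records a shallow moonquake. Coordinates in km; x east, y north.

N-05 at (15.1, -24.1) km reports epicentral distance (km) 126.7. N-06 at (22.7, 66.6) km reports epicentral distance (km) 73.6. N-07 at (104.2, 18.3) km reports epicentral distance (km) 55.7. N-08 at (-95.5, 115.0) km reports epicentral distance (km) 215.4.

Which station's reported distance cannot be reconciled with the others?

N-08

Solve using three stations at a time. Using N-05, N-06, N-07 (subtract circle equations pairwise → linear system) gives (x, y) ≈ (96.0, 73.4).
Distances from that point to each station vs reported:
  N-05: calculated 126.7 vs reported 126.7 → residual 0.0 km
  N-06: calculated 73.6 vs reported 73.6 → residual 0.0 km
  N-07: calculated 55.7 vs reported 55.7 → residual 0.0 km
  N-08: calculated 196.0 vs reported 215.4 → residual 19.4 km
N-05, N-06, N-07 are mutually consistent (residuals ≈ 0); N-08 is off by 19.4 km.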